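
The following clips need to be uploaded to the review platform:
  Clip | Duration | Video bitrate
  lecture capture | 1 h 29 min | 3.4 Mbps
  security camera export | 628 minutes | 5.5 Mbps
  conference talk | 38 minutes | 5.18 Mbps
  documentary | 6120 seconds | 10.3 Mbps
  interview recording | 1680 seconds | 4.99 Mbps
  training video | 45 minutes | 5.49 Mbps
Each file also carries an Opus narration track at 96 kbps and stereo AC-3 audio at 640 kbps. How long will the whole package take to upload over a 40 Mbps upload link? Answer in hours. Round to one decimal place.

2.5 hours

Audio total: 96 + 640 = 736 kbps = 0.736 Mbps.
lecture capture: 4.136 Mbps × 5340 s = 22086.2 Mb
security camera export: 6.236 Mbps × 37680 s = 234972.5 Mb
conference talk: 5.916 Mbps × 2280 s = 13488.5 Mb
documentary: 11.036 Mbps × 6120 s = 67540.3 Mb
interview recording: 5.726 Mbps × 1680 s = 9619.7 Mb
training video: 6.226 Mbps × 2700 s = 16810.2 Mb
Total: 364517.4 Mb = 45564.7 MB.
At 40 Mbps: 364517.4 / 40 = 9113 s ≈ 2.53 hours.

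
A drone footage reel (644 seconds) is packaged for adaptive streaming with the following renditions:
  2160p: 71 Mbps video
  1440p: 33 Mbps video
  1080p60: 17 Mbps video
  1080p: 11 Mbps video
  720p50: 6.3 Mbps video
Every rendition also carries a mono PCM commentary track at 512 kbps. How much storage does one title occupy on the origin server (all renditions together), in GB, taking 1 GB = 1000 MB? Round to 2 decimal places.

11.34 GB

Audio: 512 kbps = 0.512 Mbps.
Sum of rendition bitrates: (71+0.512) + (33+0.512) + (17+0.512) + (11+0.512) + (6.3+0.512) = 140.860 Mbps.
× 644 s = 90,714 Mb = 11,339 MB = 11.34 GB.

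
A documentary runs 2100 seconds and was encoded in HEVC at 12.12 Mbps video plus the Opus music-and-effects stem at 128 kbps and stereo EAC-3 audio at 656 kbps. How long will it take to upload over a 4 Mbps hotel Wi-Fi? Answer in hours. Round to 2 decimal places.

1.88 hours

Audio total: 128 + 656 = 784 kbps = 0.784 Mbps.
Total bitrate: 12.904 Mbps.
File: 12.904 Mbps × 2100 s = 27098.4 Mb.
At 4 Mbps: 27098.4 / 4 = 6774.6 s ≈ 1.88 hours.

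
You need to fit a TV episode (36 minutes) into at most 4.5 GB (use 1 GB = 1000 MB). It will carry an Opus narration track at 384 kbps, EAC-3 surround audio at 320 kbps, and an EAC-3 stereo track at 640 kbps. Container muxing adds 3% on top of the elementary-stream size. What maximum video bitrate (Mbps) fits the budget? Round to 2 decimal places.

Budget: 4.5 GB = 36000.0 Mb.
Stream payload after overhead: 36000.0 / 1.03 = 34951.5 Mb.
36 min = 2160 s
Total bitrate budget: 34951.5 Mb / 2160 s = 16.181 Mbps.
Audio total: 384 + 320 + 640 = 1344 kbps = 1.344 Mbps.
Video: 16.181 − 1.344 = 14.837 Mbps.

14.84 Mbps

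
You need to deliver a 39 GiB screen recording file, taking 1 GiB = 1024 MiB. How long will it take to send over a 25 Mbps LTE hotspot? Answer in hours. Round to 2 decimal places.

3.72 hours

File: 39 GiB = 335007.4 Mb.
At 25 Mbps: 335007.4 / 25 = 13400.3 s ≈ 3.72 hours.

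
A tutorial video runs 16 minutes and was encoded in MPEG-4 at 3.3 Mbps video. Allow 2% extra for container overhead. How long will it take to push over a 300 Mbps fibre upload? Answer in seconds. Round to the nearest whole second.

16 min = 960 s
File: 3.300 Mbps × 960 s = 3168.0 Mb.
With 2% container overhead: ×1.02. → 3231.4 Mb.
At 300 Mbps: 3231.4 / 300 = 10.8 s ≈ 10.8 seconds.

11 seconds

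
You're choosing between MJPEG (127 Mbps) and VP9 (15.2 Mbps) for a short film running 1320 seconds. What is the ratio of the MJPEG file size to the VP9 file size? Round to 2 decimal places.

8.36

MJPEG: 127.000 Mbps × 1320 s = 167640.0 Mb = 19.516 GiB.
VP9: 15.200 Mbps × 1320 s = 20064.0 Mb = 2.336 GiB.
Ratio: 19.516 / 2.336 = 8.355.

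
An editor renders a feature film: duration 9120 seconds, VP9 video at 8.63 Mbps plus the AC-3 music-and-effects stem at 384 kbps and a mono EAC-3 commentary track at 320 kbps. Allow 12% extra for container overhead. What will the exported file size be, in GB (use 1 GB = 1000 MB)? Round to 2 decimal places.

11.92 GB

Audio total: 384 + 320 = 704 kbps = 0.704 Mbps.
Total bitrate: 8.63 + 0.704 = 9.334 Mbps.
Stream data: 9.334 Mbps × 9120 s = 85126.1 Mb.
With 12% container overhead: ×1.12.
95,341 Mb ÷ 8 = 11,918 MB → 11.92 GB.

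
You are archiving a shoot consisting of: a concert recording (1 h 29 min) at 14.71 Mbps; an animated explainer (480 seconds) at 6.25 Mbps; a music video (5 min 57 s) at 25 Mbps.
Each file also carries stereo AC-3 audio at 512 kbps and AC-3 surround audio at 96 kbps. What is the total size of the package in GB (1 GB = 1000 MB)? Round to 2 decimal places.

11.78 GB

Audio total: 512 + 96 = 608 kbps = 0.608 Mbps.
concert recording: 15.318 Mbps × 5340 s = 81798.1 Mb
animated explainer: 6.858 Mbps × 480 s = 3291.8 Mb
music video: 25.608 Mbps × 357 s = 9142.1 Mb
Total: 94232.0 Mb = 11779.0 MB.
= 11.78 GB.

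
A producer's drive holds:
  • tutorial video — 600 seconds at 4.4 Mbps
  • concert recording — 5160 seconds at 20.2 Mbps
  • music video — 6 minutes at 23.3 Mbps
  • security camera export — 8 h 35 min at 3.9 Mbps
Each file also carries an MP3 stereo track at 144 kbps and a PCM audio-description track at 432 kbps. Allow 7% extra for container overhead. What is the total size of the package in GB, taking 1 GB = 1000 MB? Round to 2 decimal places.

34.39 GB

Audio total: 144 + 432 = 576 kbps = 0.576 Mbps.
tutorial video: 4.976 Mbps × 600 s × 1.07 = 3194.6 Mb
concert recording: 20.776 Mbps × 5160 s × 1.07 = 114708.5 Mb
music video: 23.876 Mbps × 360 s × 1.07 = 9197.0 Mb
security camera export: 4.476 Mbps × 30900 s × 1.07 = 147990.0 Mb
Total: 275090.1 Mb = 34386.3 MB.
= 34.39 GB.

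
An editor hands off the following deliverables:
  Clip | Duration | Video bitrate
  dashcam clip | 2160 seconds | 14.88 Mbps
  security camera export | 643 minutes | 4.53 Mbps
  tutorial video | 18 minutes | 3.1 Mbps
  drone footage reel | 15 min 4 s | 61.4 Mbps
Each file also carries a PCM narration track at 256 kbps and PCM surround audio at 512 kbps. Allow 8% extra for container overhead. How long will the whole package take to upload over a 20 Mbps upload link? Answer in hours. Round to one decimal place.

Audio total: 256 + 512 = 768 kbps = 0.768 Mbps.
dashcam clip: 15.648 Mbps × 2160 s × 1.08 = 36503.7 Mb
security camera export: 5.298 Mbps × 38580 s × 1.08 = 220748.6 Mb
tutorial video: 3.868 Mbps × 1080 s × 1.08 = 4511.6 Mb
drone footage reel: 62.168 Mbps × 904 s × 1.08 = 60695.9 Mb
Total: 322459.7 Mb = 40307.5 MB.
At 20 Mbps: 322459.7 / 20 = 16123 s ≈ 4.48 hours.

4.5 hours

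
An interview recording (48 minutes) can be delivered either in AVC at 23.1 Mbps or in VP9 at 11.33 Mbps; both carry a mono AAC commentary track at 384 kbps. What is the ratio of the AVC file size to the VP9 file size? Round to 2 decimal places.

2.00

48 min = 2880 s
Audio: 384 kbps = 0.384 Mbps.
AVC: 23.484 Mbps × 2880 s = 67633.9 Mb = 8.454 GB.
VP9: 11.714 Mbps × 2880 s = 33736.3 Mb = 4.217 GB.
Ratio: 8.454 / 4.217 = 2.005.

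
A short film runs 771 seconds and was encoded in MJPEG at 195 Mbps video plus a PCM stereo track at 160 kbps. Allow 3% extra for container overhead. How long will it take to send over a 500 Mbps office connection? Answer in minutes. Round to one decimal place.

Audio: 160 kbps = 0.160 Mbps.
Total bitrate: 195.160 Mbps.
File: 195.160 Mbps × 771 s = 150468.4 Mb.
With 3% container overhead: ×1.03. → 154982.4 Mb.
At 500 Mbps: 154982.4 / 500 = 310.0 s ≈ 5.17 minutes.

5.2 minutes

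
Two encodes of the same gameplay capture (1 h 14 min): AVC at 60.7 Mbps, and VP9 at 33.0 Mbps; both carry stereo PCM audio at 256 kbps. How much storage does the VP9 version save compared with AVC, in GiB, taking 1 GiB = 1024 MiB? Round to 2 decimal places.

14.32 GiB

1 h 14 min = 74 min = 4440 s
Audio: 256 kbps = 0.256 Mbps.
AVC: 60.956 Mbps × 4440 s = 270644.6 Mb = 31.507 GiB.
VP9: 33.256 Mbps × 4440 s = 147656.6 Mb = 17.189 GiB.
Saving: 31.507 − 17.189 = 14.318 GiB.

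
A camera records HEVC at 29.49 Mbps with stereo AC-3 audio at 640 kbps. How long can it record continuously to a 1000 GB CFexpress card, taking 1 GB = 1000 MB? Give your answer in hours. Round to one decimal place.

73.8 hours

Audio: 640 kbps = 0.640 Mbps.
Total bitrate: 29.49 + 0.640 = 30.130 Mbps.
Capacity: 1000 GB = 8,000,000 Mb.
Recording time: 8,000,000 / 30.130 = 265,516 s ≈ 73.8 hours.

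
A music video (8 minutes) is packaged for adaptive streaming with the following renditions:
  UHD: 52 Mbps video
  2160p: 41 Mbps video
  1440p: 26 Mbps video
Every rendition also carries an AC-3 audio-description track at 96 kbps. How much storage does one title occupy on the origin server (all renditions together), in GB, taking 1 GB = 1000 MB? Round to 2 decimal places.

8 min = 480 s
Audio: 96 kbps = 0.096 Mbps.
Sum of rendition bitrates: (52+0.096) + (41+0.096) + (26+0.096) = 119.288 Mbps.
× 480 s = 57,258 Mb = 7,157 MB = 7.157 GB.

7.16 GB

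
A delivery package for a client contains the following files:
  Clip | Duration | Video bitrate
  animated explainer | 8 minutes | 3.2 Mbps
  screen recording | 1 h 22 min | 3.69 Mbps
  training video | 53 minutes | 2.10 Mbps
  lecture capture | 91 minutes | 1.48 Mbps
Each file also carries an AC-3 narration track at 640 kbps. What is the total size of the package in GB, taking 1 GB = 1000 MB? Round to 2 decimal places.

5.43 GB

Audio: 640 kbps = 0.640 Mbps.
animated explainer: 3.840 Mbps × 480 s = 1843.2 Mb
screen recording: 4.330 Mbps × 4920 s = 21303.6 Mb
training video: 2.740 Mbps × 3180 s = 8713.2 Mb
lecture capture: 2.120 Mbps × 5460 s = 11575.2 Mb
Total: 43435.2 Mb = 5429.4 MB.
= 5.429 GB.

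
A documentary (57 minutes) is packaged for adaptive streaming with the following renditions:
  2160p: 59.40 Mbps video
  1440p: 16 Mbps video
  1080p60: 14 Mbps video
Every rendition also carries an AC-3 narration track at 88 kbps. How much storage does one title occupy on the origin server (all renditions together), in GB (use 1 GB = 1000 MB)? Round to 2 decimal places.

57 min = 3420 s
Audio: 88 kbps = 0.088 Mbps.
Sum of rendition bitrates: (59.40+0.088) + (16+0.088) + (14+0.088) = 89.664 Mbps.
× 3420 s = 306,651 Mb = 38,331 MB = 38.33 GB.

38.33 GB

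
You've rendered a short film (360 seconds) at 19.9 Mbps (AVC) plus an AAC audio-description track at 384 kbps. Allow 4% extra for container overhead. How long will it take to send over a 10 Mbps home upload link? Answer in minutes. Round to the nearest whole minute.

Audio: 384 kbps = 0.384 Mbps.
Total bitrate: 20.284 Mbps.
File: 20.284 Mbps × 360 s = 7302.2 Mb.
With 4% container overhead: ×1.04. → 7594.3 Mb.
At 10 Mbps: 7594.3 / 10 = 759.4 s ≈ 12.7 minutes.

13 minutes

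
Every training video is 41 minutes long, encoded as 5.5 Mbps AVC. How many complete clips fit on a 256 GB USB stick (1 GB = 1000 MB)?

151

41 min = 2460 s
Per item: 5.500 Mbps × 2460 s = 13,530 Mb = 1,691 MB.
Capacity: 256 GB = 2,048,000 Mb; 151.37 items → 151 complete.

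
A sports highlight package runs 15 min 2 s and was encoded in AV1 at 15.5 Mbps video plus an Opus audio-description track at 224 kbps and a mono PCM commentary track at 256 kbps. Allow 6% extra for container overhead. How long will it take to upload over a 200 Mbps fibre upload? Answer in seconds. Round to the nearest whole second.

15 min 2 s = 902 s
Audio total: 224 + 256 = 480 kbps = 0.480 Mbps.
Total bitrate: 15.980 Mbps.
File: 15.980 Mbps × 902 s = 14414.0 Mb.
With 6% container overhead: ×1.06. → 15278.8 Mb.
At 200 Mbps: 15278.8 / 200 = 76.4 s ≈ 76.4 seconds.

76 seconds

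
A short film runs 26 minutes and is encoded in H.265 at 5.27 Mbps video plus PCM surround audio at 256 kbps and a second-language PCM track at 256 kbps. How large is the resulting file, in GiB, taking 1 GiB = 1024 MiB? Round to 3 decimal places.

26 min = 1560 s
Audio total: 256 + 256 = 512 kbps = 0.512 Mbps.
Total bitrate: 5.27 + 0.512 = 5.782 Mbps.
Stream data: 5.782 Mbps × 1560 s = 9019.9 Mb.
9,020 Mb = 1,127,490,000 bytes ÷ 1,073,741,824 = 1.050 GiB.

1.050 GiB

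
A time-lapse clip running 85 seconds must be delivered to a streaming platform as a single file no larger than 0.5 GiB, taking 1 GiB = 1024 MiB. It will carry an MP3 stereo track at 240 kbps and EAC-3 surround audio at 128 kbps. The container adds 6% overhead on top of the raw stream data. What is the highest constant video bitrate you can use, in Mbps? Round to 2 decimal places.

47.30 Mbps

Budget: 0.5 GiB = 4295.0 Mb.
Stream payload after overhead: 4295.0 / 1.06 = 4051.9 Mb.
Total bitrate budget: 4051.9 Mb / 85 s = 47.669 Mbps.
Audio total: 240 + 128 = 368 kbps = 0.368 Mbps.
Video: 47.669 − 0.368 = 47.301 Mbps.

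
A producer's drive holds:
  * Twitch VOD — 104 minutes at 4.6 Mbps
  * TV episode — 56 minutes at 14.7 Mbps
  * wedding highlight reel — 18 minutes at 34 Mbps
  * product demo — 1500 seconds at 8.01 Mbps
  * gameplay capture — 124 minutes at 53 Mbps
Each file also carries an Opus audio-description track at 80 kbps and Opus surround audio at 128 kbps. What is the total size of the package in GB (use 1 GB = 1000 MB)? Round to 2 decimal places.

Audio total: 80 + 128 = 208 kbps = 0.208 Mbps.
Twitch VOD: 4.808 Mbps × 6240 s = 30001.9 Mb
TV episode: 14.908 Mbps × 3360 s = 50090.9 Mb
wedding highlight reel: 34.208 Mbps × 1080 s = 36944.6 Mb
product demo: 8.218 Mbps × 1500 s = 12327.0 Mb
gameplay capture: 53.208 Mbps × 7440 s = 395867.5 Mb
Total: 525232.0 Mb = 65654.0 MB.
= 65.65 GB.

65.65 GB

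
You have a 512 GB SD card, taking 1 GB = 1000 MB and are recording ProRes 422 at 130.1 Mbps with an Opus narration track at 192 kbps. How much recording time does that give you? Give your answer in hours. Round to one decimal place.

8.7 hours

Audio: 192 kbps = 0.192 Mbps.
Total bitrate: 130.1 + 0.192 = 130.292 Mbps.
Capacity: 512 GB = 4,096,000 Mb.
Recording time: 4,096,000 / 130.292 = 31,437 s ≈ 8.73 hours.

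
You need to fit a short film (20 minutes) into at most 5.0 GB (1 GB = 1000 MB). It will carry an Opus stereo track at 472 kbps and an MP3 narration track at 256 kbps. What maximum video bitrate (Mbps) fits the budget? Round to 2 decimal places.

Budget: 5.0 GB = 40000.0 Mb.
20 min = 1200 s
Total bitrate budget: 40000.0 Mb / 1200 s = 33.333 Mbps.
Audio total: 472 + 256 = 728 kbps = 0.728 Mbps.
Video: 33.333 − 0.728 = 32.605 Mbps.

32.61 Mbps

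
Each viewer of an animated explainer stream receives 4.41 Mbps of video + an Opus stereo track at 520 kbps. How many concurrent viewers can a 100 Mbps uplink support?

Audio: 520 kbps = 0.520 Mbps.
Per-viewer media rate: 4.930 Mbps.
100 Mbps = 100.0 Mbps; 100.0 / 4.930 = 20.28 → 20 viewers.

20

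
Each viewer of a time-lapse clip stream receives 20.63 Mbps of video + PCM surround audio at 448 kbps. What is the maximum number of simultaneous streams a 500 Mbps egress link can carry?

Audio: 448 kbps = 0.448 Mbps.
Per-viewer media rate: 21.078 Mbps.
500 Mbps = 500.0 Mbps; 500.0 / 21.078 = 23.72 → 23 viewers.

23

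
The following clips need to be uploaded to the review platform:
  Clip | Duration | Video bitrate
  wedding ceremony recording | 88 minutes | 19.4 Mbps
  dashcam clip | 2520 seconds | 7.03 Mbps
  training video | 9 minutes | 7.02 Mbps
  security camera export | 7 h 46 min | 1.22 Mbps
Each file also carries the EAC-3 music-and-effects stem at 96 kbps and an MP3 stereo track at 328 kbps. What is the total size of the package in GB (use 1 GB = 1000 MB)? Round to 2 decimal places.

21.68 GB

Audio total: 96 + 328 = 424 kbps = 0.424 Mbps.
wedding ceremony recording: 19.824 Mbps × 5280 s = 104670.7 Mb
dashcam clip: 7.454 Mbps × 2520 s = 18784.1 Mb
training video: 7.444 Mbps × 540 s = 4019.8 Mb
security camera export: 1.644 Mbps × 27960 s = 45966.2 Mb
Total: 173440.8 Mb = 21680.1 MB.
= 21.68 GB.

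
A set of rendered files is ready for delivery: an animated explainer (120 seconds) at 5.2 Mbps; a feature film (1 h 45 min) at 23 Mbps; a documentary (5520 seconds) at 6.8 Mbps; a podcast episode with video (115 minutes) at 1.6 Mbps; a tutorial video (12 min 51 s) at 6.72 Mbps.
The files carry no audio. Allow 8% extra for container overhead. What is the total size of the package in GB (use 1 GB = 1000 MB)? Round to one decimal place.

animated explainer: 5.200 Mbps × 120 s × 1.08 = 673.9 Mb
feature film: 23.000 Mbps × 6300 s × 1.08 = 156492.0 Mb
documentary: 6.800 Mbps × 5520 s × 1.08 = 40538.9 Mb
podcast episode with video: 1.600 Mbps × 6900 s × 1.08 = 11923.2 Mb
tutorial video: 6.720 Mbps × 771 s × 1.08 = 5595.6 Mb
Total: 215223.6 Mb = 26903.0 MB.
= 26.90 GB.

26.9 GB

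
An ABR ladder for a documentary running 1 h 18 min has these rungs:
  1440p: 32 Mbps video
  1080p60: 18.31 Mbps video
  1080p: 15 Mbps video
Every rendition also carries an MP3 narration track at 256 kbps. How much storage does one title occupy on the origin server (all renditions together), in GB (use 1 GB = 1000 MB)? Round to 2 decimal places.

1 h 18 min = 78 min = 4680 s
Audio: 256 kbps = 0.256 Mbps.
Sum of rendition bitrates: (32+0.256) + (18.31+0.256) + (15+0.256) = 66.078 Mbps.
× 4680 s = 309,245 Mb = 38,656 MB = 38.66 GB.

38.66 GB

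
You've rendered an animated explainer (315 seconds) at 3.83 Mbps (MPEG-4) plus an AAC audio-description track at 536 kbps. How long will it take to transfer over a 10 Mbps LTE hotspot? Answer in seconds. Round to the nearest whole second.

138 seconds

Audio: 536 kbps = 0.536 Mbps.
Total bitrate: 4.366 Mbps.
File: 4.366 Mbps × 315 s = 1375.3 Mb.
At 10 Mbps: 1375.3 / 10 = 137.5 s ≈ 138 seconds.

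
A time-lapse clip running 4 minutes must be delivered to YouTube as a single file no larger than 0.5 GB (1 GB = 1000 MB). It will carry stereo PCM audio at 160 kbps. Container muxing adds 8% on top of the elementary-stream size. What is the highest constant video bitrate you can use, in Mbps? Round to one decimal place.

Budget: 0.5 GB = 4000.0 Mb.
Stream payload after overhead: 4000.0 / 1.08 = 3703.7 Mb.
4 min = 240 s
Total bitrate budget: 3703.7 Mb / 240 s = 15.432 Mbps.
Audio: 160 kbps = 0.160 Mbps.
Video: 15.432 − 0.160 = 15.272 Mbps.

15.3 Mbps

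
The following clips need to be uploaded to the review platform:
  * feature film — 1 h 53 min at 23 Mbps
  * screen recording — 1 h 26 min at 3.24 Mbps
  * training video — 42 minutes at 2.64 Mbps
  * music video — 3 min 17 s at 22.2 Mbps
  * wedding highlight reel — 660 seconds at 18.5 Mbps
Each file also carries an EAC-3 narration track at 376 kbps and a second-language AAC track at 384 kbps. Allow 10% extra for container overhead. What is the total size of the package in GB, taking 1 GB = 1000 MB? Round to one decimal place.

28.5 GB

Audio total: 376 + 384 = 760 kbps = 0.760 Mbps.
feature film: 23.760 Mbps × 6780 s × 1.10 = 177202.1 Mb
screen recording: 4.000 Mbps × 5160 s × 1.10 = 22704.0 Mb
training video: 3.400 Mbps × 2520 s × 1.10 = 9424.8 Mb
music video: 22.960 Mbps × 197 s × 1.10 = 4975.4 Mb
wedding highlight reel: 19.260 Mbps × 660 s × 1.10 = 13982.8 Mb
Total: 228289.1 Mb = 28536.1 MB.
= 28.54 GB.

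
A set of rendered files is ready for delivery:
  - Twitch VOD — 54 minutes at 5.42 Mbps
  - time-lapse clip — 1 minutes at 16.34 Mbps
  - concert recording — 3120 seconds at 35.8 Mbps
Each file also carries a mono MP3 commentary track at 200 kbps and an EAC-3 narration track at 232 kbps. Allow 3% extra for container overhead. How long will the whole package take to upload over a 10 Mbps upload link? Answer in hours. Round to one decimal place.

Audio total: 200 + 232 = 432 kbps = 0.432 Mbps.
Twitch VOD: 5.852 Mbps × 3240 s × 1.03 = 19529.3 Mb
time-lapse clip: 16.772 Mbps × 60 s × 1.03 = 1036.5 Mb
concert recording: 36.232 Mbps × 3120 s × 1.03 = 116435.2 Mb
Total: 137001.0 Mb = 17125.1 MB.
At 10 Mbps: 137001.0 / 10 = 13700 s ≈ 3.81 hours.

3.8 hours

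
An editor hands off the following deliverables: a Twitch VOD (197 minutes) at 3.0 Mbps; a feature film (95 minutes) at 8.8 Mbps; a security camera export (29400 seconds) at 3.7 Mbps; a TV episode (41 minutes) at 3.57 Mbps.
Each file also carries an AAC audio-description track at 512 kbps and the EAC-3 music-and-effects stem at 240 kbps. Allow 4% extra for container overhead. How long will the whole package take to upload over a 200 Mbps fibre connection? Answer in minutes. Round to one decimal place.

Audio total: 512 + 240 = 752 kbps = 0.752 Mbps.
Twitch VOD: 3.752 Mbps × 11820 s × 1.04 = 46122.6 Mb
feature film: 9.552 Mbps × 5700 s × 1.04 = 56624.3 Mb
security camera export: 4.452 Mbps × 29400 s × 1.04 = 136124.4 Mb
TV episode: 4.322 Mbps × 2460 s × 1.04 = 11057.4 Mb
Total: 249928.6 Mb = 31241.1 MB.
At 200 Mbps: 249928.6 / 200 = 1250 s ≈ 20.8 minutes.

20.8 minutes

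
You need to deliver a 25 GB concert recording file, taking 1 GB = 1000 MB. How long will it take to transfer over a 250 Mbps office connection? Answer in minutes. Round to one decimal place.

File: 25 GB = 200000.0 Mb.
At 250 Mbps: 200000.0 / 250 = 800.0 s ≈ 13.3 minutes.

13.3 minutes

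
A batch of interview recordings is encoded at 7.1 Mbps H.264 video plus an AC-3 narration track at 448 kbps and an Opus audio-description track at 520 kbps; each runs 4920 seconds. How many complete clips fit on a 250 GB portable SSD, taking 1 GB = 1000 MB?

Audio total: 448 + 520 = 968 kbps = 0.968 Mbps.
Total bitrate: 8.068 Mbps.
Per item: 8.068 Mbps × 4920 s = 39,695 Mb = 4,962 MB.
Capacity: 250 GB = 2,000,000 Mb; 50.38 items → 50 complete.

50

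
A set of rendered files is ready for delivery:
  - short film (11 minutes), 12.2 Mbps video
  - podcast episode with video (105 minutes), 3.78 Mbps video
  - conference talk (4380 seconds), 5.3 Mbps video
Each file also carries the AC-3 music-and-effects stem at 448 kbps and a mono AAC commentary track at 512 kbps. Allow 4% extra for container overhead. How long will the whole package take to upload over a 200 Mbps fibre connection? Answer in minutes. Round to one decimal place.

Audio total: 448 + 512 = 960 kbps = 0.960 Mbps.
short film: 13.160 Mbps × 660 s × 1.04 = 9033.0 Mb
podcast episode with video: 4.740 Mbps × 6300 s × 1.04 = 31056.5 Mb
conference talk: 6.260 Mbps × 4380 s × 1.04 = 28515.6 Mb
Total: 68605.1 Mb = 8575.6 MB.
At 200 Mbps: 68605.1 / 200 = 343 s ≈ 5.72 minutes.

5.7 minutes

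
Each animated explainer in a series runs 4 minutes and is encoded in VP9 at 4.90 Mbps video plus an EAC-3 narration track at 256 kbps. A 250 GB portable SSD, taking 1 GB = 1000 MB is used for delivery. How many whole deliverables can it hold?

4 min = 240 s
Audio: 256 kbps = 0.256 Mbps.
Total bitrate: 5.156 Mbps.
Per item: 5.156 Mbps × 240 s = 1,237 Mb = 154.7 MB.
Capacity: 250 GB = 2,000,000 Mb; 1616.24 items → 1616 complete.

1616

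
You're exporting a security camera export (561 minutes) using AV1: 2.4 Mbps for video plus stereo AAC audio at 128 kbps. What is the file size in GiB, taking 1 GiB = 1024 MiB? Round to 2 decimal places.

9.91 GiB

561 min = 33660 s
Audio: 128 kbps = 0.128 Mbps.
Total bitrate: 2.4 + 0.128 = 2.528 Mbps.
Stream data: 2.528 Mbps × 33660 s = 85092.5 Mb.
85,092 Mb = 10,636,560,000 bytes ÷ 1,073,741,824 = 9.906 GiB.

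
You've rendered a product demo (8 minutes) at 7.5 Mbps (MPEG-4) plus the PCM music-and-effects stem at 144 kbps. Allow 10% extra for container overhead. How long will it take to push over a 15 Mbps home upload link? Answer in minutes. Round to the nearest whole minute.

8 min = 480 s
Audio: 144 kbps = 0.144 Mbps.
Total bitrate: 7.644 Mbps.
File: 7.644 Mbps × 480 s = 3669.1 Mb.
With 10% container overhead: ×1.10. → 4036.0 Mb.
At 15 Mbps: 4036.0 / 15 = 269.1 s ≈ 4.48 minutes.

4 minutes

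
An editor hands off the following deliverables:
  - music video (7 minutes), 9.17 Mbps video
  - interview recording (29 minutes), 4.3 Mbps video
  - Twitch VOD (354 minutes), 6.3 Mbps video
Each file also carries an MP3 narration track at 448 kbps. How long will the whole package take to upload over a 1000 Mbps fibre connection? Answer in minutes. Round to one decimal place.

2.6 minutes

Audio: 448 kbps = 0.448 Mbps.
music video: 9.618 Mbps × 420 s = 4039.6 Mb
interview recording: 4.748 Mbps × 1740 s = 8261.5 Mb
Twitch VOD: 6.748 Mbps × 21240 s = 143327.5 Mb
Total: 155628.6 Mb = 19453.6 MB.
At 1000 Mbps: 155628.6 / 1000 = 156 s ≈ 2.59 minutes.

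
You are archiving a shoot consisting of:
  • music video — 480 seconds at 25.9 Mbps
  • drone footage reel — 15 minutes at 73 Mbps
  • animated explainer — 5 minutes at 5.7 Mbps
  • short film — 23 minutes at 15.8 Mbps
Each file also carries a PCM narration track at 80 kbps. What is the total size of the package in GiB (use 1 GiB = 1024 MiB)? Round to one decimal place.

Audio: 80 kbps = 0.080 Mbps.
music video: 25.980 Mbps × 480 s = 12470.4 Mb
drone footage reel: 73.080 Mbps × 900 s = 65772.0 Mb
animated explainer: 5.780 Mbps × 300 s = 1734.0 Mb
short film: 15.880 Mbps × 1380 s = 21914.4 Mb
Total: 101890.8 Mb = 12736.4 MB.
= 11.86 GiB.

11.9 GiB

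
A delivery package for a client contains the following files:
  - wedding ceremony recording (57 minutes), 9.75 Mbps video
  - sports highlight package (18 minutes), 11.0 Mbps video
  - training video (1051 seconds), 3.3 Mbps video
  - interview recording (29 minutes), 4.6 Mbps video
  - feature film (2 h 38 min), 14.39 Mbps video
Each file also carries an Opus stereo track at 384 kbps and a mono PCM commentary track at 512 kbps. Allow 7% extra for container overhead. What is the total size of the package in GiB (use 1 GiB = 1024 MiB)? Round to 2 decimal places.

Audio total: 384 + 512 = 896 kbps = 0.896 Mbps.
wedding ceremony recording: 10.646 Mbps × 3420 s × 1.07 = 38958.0 Mb
sports highlight package: 11.896 Mbps × 1080 s × 1.07 = 13747.0 Mb
training video: 4.196 Mbps × 1051 s × 1.07 = 4718.7 Mb
interview recording: 5.496 Mbps × 1740 s × 1.07 = 10232.5 Mb
feature film: 15.286 Mbps × 9480 s × 1.07 = 155055.1 Mb
Total: 222711.2 Mb = 27838.9 MB.
= 25.93 GiB.

25.93 GiB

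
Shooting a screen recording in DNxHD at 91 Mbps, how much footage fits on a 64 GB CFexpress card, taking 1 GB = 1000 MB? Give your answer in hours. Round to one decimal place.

1.6 hours

Capacity: 64 GB = 512,000 Mb.
Recording time: 512,000 / 91.000 = 5,626 s ≈ 1.56 hours.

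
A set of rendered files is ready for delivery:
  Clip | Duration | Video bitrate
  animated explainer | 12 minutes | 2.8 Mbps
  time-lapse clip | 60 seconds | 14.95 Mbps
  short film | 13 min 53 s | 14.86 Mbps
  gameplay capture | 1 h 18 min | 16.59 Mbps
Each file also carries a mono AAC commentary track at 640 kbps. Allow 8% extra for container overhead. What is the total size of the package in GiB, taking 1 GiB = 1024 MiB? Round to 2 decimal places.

Audio: 640 kbps = 0.640 Mbps.
animated explainer: 3.440 Mbps × 720 s × 1.08 = 2674.9 Mb
time-lapse clip: 15.590 Mbps × 60 s × 1.08 = 1010.2 Mb
short film: 15.500 Mbps × 833 s × 1.08 = 13944.4 Mb
gameplay capture: 17.230 Mbps × 4680 s × 1.08 = 87087.3 Mb
Total: 104716.9 Mb = 13089.6 MB.
= 12.19 GiB.

12.19 GiB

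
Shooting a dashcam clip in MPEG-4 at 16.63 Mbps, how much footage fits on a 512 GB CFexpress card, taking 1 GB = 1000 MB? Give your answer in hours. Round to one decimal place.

Capacity: 512 GB = 4,096,000 Mb.
Recording time: 4,096,000 / 16.630 = 246,302 s ≈ 68.4 hours.

68.4 hours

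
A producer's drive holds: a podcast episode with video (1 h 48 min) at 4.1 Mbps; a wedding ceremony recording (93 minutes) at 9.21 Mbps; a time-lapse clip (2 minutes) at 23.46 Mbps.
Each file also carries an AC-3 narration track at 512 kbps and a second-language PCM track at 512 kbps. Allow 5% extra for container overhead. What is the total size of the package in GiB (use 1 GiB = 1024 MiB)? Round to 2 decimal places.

Audio total: 512 + 512 = 1024 kbps = 1.024 Mbps.
podcast episode with video: 5.124 Mbps × 6480 s × 1.05 = 34863.7 Mb
wedding ceremony recording: 10.234 Mbps × 5580 s × 1.05 = 59961.0 Mb
time-lapse clip: 24.484 Mbps × 120 s × 1.05 = 3085.0 Mb
Total: 97909.7 Mb = 12238.7 MB.
= 11.40 GiB.

11.40 GiB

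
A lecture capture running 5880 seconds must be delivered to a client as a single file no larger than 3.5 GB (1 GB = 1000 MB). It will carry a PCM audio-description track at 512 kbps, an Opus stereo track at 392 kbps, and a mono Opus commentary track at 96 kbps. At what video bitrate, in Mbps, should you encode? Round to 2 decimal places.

Budget: 3.5 GB = 28000.0 Mb.
Total bitrate budget: 28000.0 Mb / 5880 s = 4.762 Mbps.
Audio total: 512 + 392 + 96 = 1000 kbps = 1.000 Mbps.
Video: 4.762 − 1.000 = 3.762 Mbps.

3.76 Mbps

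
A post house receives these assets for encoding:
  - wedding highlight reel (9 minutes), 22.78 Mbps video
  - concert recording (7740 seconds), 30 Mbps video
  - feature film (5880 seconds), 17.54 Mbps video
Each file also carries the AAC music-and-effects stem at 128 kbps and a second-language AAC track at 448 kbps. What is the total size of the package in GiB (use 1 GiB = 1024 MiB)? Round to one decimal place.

Audio total: 128 + 448 = 576 kbps = 0.576 Mbps.
wedding highlight reel: 23.356 Mbps × 540 s = 12612.2 Mb
concert recording: 30.576 Mbps × 7740 s = 236658.2 Mb
feature film: 18.116 Mbps × 5880 s = 106522.1 Mb
Total: 355792.6 Mb = 44474.1 MB.
= 41.42 GiB.

41.4 GiB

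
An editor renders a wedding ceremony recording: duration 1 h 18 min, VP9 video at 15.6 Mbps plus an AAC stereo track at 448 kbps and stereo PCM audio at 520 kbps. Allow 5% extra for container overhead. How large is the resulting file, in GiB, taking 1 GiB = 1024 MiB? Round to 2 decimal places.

9.48 GiB

1 h 18 min = 78 min = 4680 s
Audio total: 448 + 520 = 968 kbps = 0.968 Mbps.
Total bitrate: 15.6 + 0.968 = 16.568 Mbps.
Stream data: 16.568 Mbps × 4680 s = 77538.2 Mb.
With 5% container overhead: ×1.05.
81,415 Mb = 10,176,894,000 bytes ÷ 1,073,741,824 = 9.478 GiB.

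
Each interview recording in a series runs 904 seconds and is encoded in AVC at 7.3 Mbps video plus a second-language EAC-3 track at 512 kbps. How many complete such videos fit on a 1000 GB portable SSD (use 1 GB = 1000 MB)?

1132

Audio: 512 kbps = 0.512 Mbps.
Total bitrate: 7.812 Mbps.
Per item: 7.812 Mbps × 904 s = 7,062 Mb = 882.8 MB.
Capacity: 1000 GB = 8,000,000 Mb; 1132.82 items → 1132 complete.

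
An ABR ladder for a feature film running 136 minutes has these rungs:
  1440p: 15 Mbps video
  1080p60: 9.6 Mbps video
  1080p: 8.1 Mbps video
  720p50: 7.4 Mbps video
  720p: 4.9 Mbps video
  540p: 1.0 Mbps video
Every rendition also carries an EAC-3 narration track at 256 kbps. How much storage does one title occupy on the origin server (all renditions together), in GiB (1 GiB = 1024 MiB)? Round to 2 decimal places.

136 min = 8160 s
Audio: 256 kbps = 0.256 Mbps.
Sum of rendition bitrates: (15+0.256) + (9.6+0.256) + (8.1+0.256) + (7.4+0.256) + (4.9+0.256) + (1.0+0.256) = 47.536 Mbps.
× 8160 s = 387,894 Mb = 48,487 MB = 45.16 GiB.

45.16 GiB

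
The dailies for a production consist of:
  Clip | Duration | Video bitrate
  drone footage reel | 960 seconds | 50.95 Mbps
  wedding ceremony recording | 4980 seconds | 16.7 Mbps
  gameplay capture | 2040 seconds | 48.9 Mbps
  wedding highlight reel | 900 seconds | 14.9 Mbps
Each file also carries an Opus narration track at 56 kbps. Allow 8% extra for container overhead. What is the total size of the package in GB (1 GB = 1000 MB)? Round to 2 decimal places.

33.18 GB

Audio: 56 kbps = 0.056 Mbps.
drone footage reel: 51.006 Mbps × 960 s × 1.08 = 52883.0 Mb
wedding ceremony recording: 16.756 Mbps × 4980 s × 1.08 = 90120.5 Mb
gameplay capture: 48.956 Mbps × 2040 s × 1.08 = 107859.9 Mb
wedding highlight reel: 14.956 Mbps × 900 s × 1.08 = 14537.2 Mb
Total: 265400.6 Mb = 33175.1 MB.
= 33.18 GB.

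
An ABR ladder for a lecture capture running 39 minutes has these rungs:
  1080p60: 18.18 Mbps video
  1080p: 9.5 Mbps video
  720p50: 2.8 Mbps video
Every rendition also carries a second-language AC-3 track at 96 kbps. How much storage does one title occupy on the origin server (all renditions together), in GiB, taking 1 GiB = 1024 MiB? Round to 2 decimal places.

8.38 GiB

39 min = 2340 s
Audio: 96 kbps = 0.096 Mbps.
Sum of rendition bitrates: (18.18+0.096) + (9.5+0.096) + (2.8+0.096) = 30.768 Mbps.
× 2340 s = 71,997 Mb = 9,000 MB = 8.382 GiB.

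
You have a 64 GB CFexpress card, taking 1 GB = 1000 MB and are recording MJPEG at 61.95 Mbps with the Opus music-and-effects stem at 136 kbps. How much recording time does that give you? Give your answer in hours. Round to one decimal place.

Audio: 136 kbps = 0.136 Mbps.
Total bitrate: 61.95 + 0.136 = 62.086 Mbps.
Capacity: 64 GB = 512,000 Mb.
Recording time: 512,000 / 62.086 = 8,247 s ≈ 2.29 hours.

2.3 hours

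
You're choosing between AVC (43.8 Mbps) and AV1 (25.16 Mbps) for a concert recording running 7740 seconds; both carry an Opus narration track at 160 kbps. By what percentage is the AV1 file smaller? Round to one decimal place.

42.4%

Audio: 160 kbps = 0.160 Mbps.
AVC: 43.960 Mbps × 7740 s = 340250.4 Mb = 39.610 GiB.
AV1: 25.320 Mbps × 7740 s = 195976.8 Mb = 22.815 GiB.
Reduction: (1 − 22.815/39.610) × 100 = 42.40%.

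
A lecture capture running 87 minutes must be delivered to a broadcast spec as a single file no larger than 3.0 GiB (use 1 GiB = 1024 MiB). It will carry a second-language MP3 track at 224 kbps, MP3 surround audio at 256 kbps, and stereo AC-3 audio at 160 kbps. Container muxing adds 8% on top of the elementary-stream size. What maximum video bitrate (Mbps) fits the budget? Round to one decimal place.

Budget: 3.0 GiB = 25769.8 Mb.
Stream payload after overhead: 25769.8 / 1.08 = 23860.9 Mb.
87 min = 5220 s
Total bitrate budget: 23860.9 Mb / 5220 s = 4.571 Mbps.
Audio total: 224 + 256 + 160 = 640 kbps = 0.640 Mbps.
Video: 4.571 − 0.640 = 3.931 Mbps.

3.9 Mbps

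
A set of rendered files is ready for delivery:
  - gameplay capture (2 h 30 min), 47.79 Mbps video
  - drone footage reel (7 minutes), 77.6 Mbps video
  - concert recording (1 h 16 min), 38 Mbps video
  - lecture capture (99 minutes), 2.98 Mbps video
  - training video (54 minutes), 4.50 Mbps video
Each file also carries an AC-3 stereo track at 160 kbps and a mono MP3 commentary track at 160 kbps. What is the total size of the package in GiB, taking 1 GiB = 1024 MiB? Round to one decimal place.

78.7 GiB

Audio total: 160 + 160 = 320 kbps = 0.320 Mbps.
gameplay capture: 48.110 Mbps × 9000 s = 432990.0 Mb
drone footage reel: 77.920 Mbps × 420 s = 32726.4 Mb
concert recording: 38.320 Mbps × 4560 s = 174739.2 Mb
lecture capture: 3.300 Mbps × 5940 s = 19602.0 Mb
training video: 4.820 Mbps × 3240 s = 15616.8 Mb
Total: 675674.4 Mb = 84459.3 MB.
= 78.66 GiB.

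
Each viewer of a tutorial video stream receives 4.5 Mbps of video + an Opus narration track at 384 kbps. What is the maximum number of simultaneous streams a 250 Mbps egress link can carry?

Audio: 384 kbps = 0.384 Mbps.
Per-viewer media rate: 4.884 Mbps.
250 Mbps = 250.0 Mbps; 250.0 / 4.884 = 51.19 → 51 viewers.

51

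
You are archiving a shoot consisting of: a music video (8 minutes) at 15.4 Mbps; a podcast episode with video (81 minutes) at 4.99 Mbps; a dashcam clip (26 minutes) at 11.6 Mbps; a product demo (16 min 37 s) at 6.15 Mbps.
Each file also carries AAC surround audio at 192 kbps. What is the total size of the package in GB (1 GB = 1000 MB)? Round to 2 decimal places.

Audio: 192 kbps = 0.192 Mbps.
music video: 15.592 Mbps × 480 s = 7484.2 Mb
podcast episode with video: 5.182 Mbps × 4860 s = 25184.5 Mb
dashcam clip: 11.792 Mbps × 1560 s = 18395.5 Mb
product demo: 6.342 Mbps × 997 s = 6323.0 Mb
Total: 57387.2 Mb = 7173.4 MB.
= 7.173 GB.

7.17 GB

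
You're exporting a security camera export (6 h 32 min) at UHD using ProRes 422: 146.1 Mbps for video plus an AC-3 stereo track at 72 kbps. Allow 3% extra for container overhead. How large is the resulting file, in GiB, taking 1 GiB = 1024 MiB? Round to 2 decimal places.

6 h 32 min = 392 min = 23520 s
Audio: 72 kbps = 0.072 Mbps.
Total bitrate: 146.1 + 0.072 = 146.172 Mbps.
Stream data: 146.172 Mbps × 23520 s = 3437965.4 Mb.
With 3% container overhead: ×1.03.
3,541,104 Mb = 442,638,050,400 bytes ÷ 1,073,741,824 = 412.2 GiB.

412.24 GiB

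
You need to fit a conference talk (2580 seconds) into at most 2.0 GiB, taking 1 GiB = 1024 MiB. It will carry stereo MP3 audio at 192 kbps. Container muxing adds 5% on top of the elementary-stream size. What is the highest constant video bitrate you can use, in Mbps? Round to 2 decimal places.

Budget: 2.0 GiB = 17179.9 Mb.
Stream payload after overhead: 17179.9 / 1.05 = 16361.8 Mb.
Total bitrate budget: 16361.8 Mb / 2580 s = 6.342 Mbps.
Audio: 192 kbps = 0.192 Mbps.
Video: 6.342 − 0.192 = 6.150 Mbps.

6.15 Mbps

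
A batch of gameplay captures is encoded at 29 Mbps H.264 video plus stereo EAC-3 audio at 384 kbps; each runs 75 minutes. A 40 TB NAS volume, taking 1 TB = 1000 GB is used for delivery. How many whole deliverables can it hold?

75 min = 4500 s
Audio: 384 kbps = 0.384 Mbps.
Total bitrate: 29.384 Mbps.
Per item: 29.384 Mbps × 4500 s = 132,228 Mb = 16,528 MB.
Capacity: 40 TB = 320,000,000 Mb; 2420.06 items → 2420 complete.

2420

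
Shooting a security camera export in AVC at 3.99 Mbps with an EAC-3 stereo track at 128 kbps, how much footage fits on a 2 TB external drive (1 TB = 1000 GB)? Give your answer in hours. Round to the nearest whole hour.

1079 hours

Audio: 128 kbps = 0.128 Mbps.
Total bitrate: 3.99 + 0.128 = 4.118 Mbps.
Capacity: 2 TB = 16,000,000 Mb.
Recording time: 16,000,000 / 4.118 = 3,885,381 s ≈ 1,079 hours.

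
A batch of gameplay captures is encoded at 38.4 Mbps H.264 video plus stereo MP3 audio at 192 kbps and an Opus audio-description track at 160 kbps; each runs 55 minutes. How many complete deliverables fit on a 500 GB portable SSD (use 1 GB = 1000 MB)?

31

55 min = 3300 s
Audio total: 192 + 160 = 352 kbps = 0.352 Mbps.
Total bitrate: 38.752 Mbps.
Per item: 38.752 Mbps × 3300 s = 127,882 Mb = 15,985 MB.
Capacity: 500 GB = 4,000,000 Mb; 31.28 items → 31 complete.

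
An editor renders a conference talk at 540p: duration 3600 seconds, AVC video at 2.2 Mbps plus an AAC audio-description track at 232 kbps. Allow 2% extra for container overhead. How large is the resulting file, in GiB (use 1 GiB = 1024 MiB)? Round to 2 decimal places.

1.04 GiB

Audio: 232 kbps = 0.232 Mbps.
Total bitrate: 2.2 + 0.232 = 2.432 Mbps.
Stream data: 2.432 Mbps × 3600 s = 8755.2 Mb.
With 2% container overhead: ×1.02.
8,930 Mb = 1,116,288,000 bytes ÷ 1,073,741,824 = 1.040 GiB.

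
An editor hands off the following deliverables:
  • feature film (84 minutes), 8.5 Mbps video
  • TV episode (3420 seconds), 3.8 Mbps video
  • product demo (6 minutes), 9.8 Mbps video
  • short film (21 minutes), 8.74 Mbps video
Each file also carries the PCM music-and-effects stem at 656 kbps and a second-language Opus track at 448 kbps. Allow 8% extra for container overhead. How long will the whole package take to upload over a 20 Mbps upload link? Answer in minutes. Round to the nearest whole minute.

73 minutes

Audio total: 656 + 448 = 1104 kbps = 1.104 Mbps.
feature film: 9.604 Mbps × 5040 s × 1.08 = 52276.5 Mb
TV episode: 4.904 Mbps × 3420 s × 1.08 = 18113.4 Mb
product demo: 10.904 Mbps × 360 s × 1.08 = 4239.5 Mb
short film: 9.844 Mbps × 1260 s × 1.08 = 13395.7 Mb
Total: 88025.1 Mb = 11003.1 MB.
At 20 Mbps: 88025.1 / 20 = 4401 s ≈ 73.4 minutes.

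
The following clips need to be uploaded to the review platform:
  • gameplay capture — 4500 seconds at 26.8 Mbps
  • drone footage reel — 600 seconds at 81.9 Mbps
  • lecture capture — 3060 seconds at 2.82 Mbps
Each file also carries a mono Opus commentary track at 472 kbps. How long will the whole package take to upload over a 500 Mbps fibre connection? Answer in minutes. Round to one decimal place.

Audio: 472 kbps = 0.472 Mbps.
gameplay capture: 27.272 Mbps × 4500 s = 122724.0 Mb
drone footage reel: 82.372 Mbps × 600 s = 49423.2 Mb
lecture capture: 3.292 Mbps × 3060 s = 10073.5 Mb
Total: 182220.7 Mb = 22777.6 MB.
At 500 Mbps: 182220.7 / 500 = 364 s ≈ 6.07 minutes.

6.1 minutes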